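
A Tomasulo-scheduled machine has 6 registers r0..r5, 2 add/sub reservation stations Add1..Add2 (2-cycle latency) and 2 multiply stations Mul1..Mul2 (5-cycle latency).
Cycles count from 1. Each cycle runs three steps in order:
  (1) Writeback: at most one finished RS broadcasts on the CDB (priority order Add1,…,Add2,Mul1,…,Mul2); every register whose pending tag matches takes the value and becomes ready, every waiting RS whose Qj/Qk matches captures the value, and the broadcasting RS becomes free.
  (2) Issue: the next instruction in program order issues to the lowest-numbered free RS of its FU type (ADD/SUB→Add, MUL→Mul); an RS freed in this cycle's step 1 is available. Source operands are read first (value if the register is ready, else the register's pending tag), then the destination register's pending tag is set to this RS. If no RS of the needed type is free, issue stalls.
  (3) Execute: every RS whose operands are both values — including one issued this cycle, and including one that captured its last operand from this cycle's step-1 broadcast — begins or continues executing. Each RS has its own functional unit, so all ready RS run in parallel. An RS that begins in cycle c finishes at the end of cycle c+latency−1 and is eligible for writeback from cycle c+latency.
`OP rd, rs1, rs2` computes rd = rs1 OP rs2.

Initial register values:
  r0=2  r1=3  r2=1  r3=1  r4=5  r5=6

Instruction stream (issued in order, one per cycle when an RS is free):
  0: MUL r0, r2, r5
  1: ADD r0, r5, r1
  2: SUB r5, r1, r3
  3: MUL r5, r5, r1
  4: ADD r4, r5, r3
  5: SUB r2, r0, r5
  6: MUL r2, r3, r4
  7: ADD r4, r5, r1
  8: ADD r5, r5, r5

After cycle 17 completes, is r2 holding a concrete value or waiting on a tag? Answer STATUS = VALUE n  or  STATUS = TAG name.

  c1: issue MUL r0<-Mul1  regs: r0:Mul1,r1:3,r2:1,r3:1,r4:5,r5:6
  c2: issue ADD r0<-Add1  regs: r0:Add1,r1:3,r2:1,r3:1,r4:5,r5:6
  c3: issue SUB r5<-Add2  regs: r0:Add1,r1:3,r2:1,r3:1,r4:5,r5:Add2
  c4: CDB Add1=9; issue MUL r5<-Mul2  regs: r0:9,r1:3,r2:1,r3:1,r4:5,r5:Mul2
  c5: CDB Add2=2; issue ADD r4<-Add1  regs: r0:9,r1:3,r2:1,r3:1,r4:Add1,r5:Mul2
  c6: CDB Mul1=6; issue SUB r2<-Add2  regs: r0:9,r1:3,r2:Add2,r3:1,r4:Add1,r5:Mul2
  c7: issue MUL r2<-Mul1  regs: r0:9,r1:3,r2:Mul1,r3:1,r4:Add1,r5:Mul2
  c8: stall  regs: r0:9,r1:3,r2:Mul1,r3:1,r4:Add1,r5:Mul2
  c9: stall  regs: r0:9,r1:3,r2:Mul1,r3:1,r4:Add1,r5:Mul2
  c10: CDB Mul2=6; stall  regs: r0:9,r1:3,r2:Mul1,r3:1,r4:Add1,r5:6
  c11: stall  regs: r0:9,r1:3,r2:Mul1,r3:1,r4:Add1,r5:6
  c12: CDB Add1=7; issue ADD r4<-Add1  regs: r0:9,r1:3,r2:Mul1,r3:1,r4:Add1,r5:6
  c13: CDB Add2=3; issue ADD r5<-Add2  regs: r0:9,r1:3,r2:Mul1,r3:1,r4:Add1,r5:Add2
  c14: CDB Add1=9  regs: r0:9,r1:3,r2:Mul1,r3:1,r4:9,r5:Add2
  c15: CDB Add2=12  regs: r0:9,r1:3,r2:Mul1,r3:1,r4:9,r5:12
  c16: -  regs: r0:9,r1:3,r2:Mul1,r3:1,r4:9,r5:12
  c17: CDB Mul1=7  regs: r0:9,r1:3,r2:7,r3:1,r4:9,r5:12

STATUS = VALUE 7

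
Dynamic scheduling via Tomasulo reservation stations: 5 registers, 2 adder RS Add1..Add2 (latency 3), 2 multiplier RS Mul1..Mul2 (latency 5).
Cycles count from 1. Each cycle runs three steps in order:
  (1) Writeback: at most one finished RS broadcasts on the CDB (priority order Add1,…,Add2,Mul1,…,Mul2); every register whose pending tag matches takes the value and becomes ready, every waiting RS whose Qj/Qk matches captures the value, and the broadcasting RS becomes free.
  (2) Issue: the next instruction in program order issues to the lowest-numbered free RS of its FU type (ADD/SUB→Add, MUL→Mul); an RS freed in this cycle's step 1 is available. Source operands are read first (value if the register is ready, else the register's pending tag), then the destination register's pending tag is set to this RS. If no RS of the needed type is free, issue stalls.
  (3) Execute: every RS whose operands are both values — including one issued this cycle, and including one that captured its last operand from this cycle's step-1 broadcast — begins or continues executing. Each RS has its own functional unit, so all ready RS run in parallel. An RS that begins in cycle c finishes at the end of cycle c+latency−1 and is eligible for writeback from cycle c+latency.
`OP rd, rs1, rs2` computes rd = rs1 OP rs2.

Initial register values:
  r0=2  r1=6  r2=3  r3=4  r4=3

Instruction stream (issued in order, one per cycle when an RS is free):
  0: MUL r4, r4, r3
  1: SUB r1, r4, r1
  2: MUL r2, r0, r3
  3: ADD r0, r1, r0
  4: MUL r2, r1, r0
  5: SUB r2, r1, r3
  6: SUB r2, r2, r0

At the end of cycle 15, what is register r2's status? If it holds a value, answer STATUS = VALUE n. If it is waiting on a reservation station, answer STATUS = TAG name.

STATUS = TAG Add1

c1: issue MUL r4<-Mul1 | r0:2,r1:6,r2:3,r3:4,r4:Mul1
c2: issue SUB r1<-Add1 | r0:2,r1:Add1,r2:3,r3:4,r4:Mul1
c3: issue MUL r2<-Mul2 | r0:2,r1:Add1,r2:Mul2,r3:4,r4:Mul1
c4: issue ADD r0<-Add2 | r0:Add2,r1:Add1,r2:Mul2,r3:4,r4:Mul1
c5: stall | r0:Add2,r1:Add1,r2:Mul2,r3:4,r4:Mul1
c6: CDB Mul1=12; issue MUL r2<-Mul1 | r0:Add2,r1:Add1,r2:Mul1,r3:4,r4:12
c7: stall | r0:Add2,r1:Add1,r2:Mul1,r3:4,r4:12
c8: CDB Mul2=8; stall | r0:Add2,r1:Add1,r2:Mul1,r3:4,r4:12
c9: CDB Add1=6; issue SUB r2<-Add1 | r0:Add2,r1:6,r2:Add1,r3:4,r4:12
c10: stall | r0:Add2,r1:6,r2:Add1,r3:4,r4:12
c11: stall | r0:Add2,r1:6,r2:Add1,r3:4,r4:12
c12: CDB Add1=2; issue SUB r2<-Add1 | r0:Add2,r1:6,r2:Add1,r3:4,r4:12
c13: CDB Add2=8 | r0:8,r1:6,r2:Add1,r3:4,r4:12
c14: - | r0:8,r1:6,r2:Add1,r3:4,r4:12
c15: - | r0:8,r1:6,r2:Add1,r3:4,r4:12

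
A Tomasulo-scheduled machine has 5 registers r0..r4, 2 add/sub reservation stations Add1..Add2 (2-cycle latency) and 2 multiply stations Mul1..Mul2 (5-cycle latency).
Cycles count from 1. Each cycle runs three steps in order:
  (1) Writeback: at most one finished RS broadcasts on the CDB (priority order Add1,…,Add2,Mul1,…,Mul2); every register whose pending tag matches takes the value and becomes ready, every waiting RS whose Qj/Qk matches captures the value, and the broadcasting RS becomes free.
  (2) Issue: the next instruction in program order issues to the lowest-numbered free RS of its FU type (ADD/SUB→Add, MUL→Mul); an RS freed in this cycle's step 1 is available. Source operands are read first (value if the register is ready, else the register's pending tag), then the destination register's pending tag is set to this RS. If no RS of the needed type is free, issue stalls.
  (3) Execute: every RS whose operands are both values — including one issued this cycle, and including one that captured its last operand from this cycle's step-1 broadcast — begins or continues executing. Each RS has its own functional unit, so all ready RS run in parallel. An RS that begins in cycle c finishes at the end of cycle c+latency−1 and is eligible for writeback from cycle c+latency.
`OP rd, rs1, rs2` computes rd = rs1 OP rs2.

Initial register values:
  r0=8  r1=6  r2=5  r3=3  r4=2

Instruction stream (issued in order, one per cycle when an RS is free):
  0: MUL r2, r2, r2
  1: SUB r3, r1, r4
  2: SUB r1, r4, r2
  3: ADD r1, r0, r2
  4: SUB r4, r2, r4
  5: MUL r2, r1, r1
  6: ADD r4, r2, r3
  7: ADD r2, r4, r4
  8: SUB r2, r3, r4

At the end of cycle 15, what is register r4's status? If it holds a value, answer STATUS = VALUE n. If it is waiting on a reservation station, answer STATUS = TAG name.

cycle 1: issue MUL r2<-Mul1 // r0:8,r1:6,r2:Mul1,r3:3,r4:2
cycle 2: issue SUB r3<-Add1 // r0:8,r1:6,r2:Mul1,r3:Add1,r4:2
cycle 3: issue SUB r1<-Add2 // r0:8,r1:Add2,r2:Mul1,r3:Add1,r4:2
cycle 4: CDB Add1=4; issue ADD r1<-Add1 // r0:8,r1:Add1,r2:Mul1,r3:4,r4:2
cycle 5: stall // r0:8,r1:Add1,r2:Mul1,r3:4,r4:2
cycle 6: CDB Mul1=25; stall // r0:8,r1:Add1,r2:25,r3:4,r4:2
cycle 7: stall // r0:8,r1:Add1,r2:25,r3:4,r4:2
cycle 8: CDB Add1=33; issue SUB r4<-Add1 // r0:8,r1:33,r2:25,r3:4,r4:Add1
cycle 9: CDB Add2=-23; issue MUL r2<-Mul1 // r0:8,r1:33,r2:Mul1,r3:4,r4:Add1
cycle 10: CDB Add1=23; issue ADD r4<-Add1 // r0:8,r1:33,r2:Mul1,r3:4,r4:Add1
cycle 11: issue ADD r2<-Add2 // r0:8,r1:33,r2:Add2,r3:4,r4:Add1
cycle 12: stall // r0:8,r1:33,r2:Add2,r3:4,r4:Add1
cycle 13: stall // r0:8,r1:33,r2:Add2,r3:4,r4:Add1
cycle 14: CDB Mul1=1089; stall // r0:8,r1:33,r2:Add2,r3:4,r4:Add1
cycle 15: stall // r0:8,r1:33,r2:Add2,r3:4,r4:Add1

STATUS = TAG Add1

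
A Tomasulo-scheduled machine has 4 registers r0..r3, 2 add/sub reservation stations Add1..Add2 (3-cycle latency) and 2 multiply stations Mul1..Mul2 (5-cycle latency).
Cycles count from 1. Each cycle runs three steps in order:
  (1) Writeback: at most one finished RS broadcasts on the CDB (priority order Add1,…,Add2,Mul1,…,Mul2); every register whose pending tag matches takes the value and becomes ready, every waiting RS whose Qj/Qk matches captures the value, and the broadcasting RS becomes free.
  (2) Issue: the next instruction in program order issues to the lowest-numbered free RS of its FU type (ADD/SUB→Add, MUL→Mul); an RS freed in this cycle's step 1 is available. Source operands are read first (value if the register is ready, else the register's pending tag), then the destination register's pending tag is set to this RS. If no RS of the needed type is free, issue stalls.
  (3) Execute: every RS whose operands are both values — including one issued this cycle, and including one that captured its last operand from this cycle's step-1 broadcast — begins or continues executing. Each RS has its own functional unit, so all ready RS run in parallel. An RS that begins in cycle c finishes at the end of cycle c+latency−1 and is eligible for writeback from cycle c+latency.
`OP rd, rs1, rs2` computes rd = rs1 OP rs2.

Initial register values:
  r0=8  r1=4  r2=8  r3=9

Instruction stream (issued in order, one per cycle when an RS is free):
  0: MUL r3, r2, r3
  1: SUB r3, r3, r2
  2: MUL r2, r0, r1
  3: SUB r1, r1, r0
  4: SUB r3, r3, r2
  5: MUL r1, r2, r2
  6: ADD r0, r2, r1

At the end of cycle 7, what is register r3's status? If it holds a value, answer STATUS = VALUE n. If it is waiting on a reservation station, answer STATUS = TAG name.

STATUS = TAG Add2

  c1: issue MUL r3<-Mul1  regs: r0:8,r1:4,r2:8,r3:Mul1
  c2: issue SUB r3<-Add1  regs: r0:8,r1:4,r2:8,r3:Add1
  c3: issue MUL r2<-Mul2  regs: r0:8,r1:4,r2:Mul2,r3:Add1
  c4: issue SUB r1<-Add2  regs: r0:8,r1:Add2,r2:Mul2,r3:Add1
  c5: stall  regs: r0:8,r1:Add2,r2:Mul2,r3:Add1
  c6: CDB Mul1=72; stall  regs: r0:8,r1:Add2,r2:Mul2,r3:Add1
  c7: CDB Add2=-4; issue SUB r3<-Add2  regs: r0:8,r1:-4,r2:Mul2,r3:Add2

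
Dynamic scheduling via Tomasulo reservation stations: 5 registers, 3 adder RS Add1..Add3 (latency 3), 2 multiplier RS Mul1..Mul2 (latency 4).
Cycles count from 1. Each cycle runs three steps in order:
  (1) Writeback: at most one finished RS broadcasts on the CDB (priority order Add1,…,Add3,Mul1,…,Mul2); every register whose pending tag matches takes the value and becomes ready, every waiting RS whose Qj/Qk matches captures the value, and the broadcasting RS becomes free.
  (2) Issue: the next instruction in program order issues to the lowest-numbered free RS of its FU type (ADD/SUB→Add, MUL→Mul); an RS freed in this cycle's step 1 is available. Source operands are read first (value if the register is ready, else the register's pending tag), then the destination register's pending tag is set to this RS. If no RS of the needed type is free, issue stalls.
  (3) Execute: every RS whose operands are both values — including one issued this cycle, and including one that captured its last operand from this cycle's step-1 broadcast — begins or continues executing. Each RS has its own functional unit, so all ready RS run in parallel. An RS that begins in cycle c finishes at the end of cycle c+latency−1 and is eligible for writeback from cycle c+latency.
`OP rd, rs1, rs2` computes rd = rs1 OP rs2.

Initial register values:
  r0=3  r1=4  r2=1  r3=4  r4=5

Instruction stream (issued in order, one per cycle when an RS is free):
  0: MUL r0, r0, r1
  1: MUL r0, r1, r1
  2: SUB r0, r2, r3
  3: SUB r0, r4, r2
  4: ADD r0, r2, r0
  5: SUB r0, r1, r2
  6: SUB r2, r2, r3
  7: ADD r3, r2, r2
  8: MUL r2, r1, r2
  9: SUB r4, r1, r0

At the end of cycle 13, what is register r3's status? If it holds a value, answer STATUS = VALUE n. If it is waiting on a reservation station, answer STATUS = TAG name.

c1: issue MUL r0<-Mul1 | r0:Mul1,r1:4,r2:1,r3:4,r4:5
c2: issue MUL r0<-Mul2 | r0:Mul2,r1:4,r2:1,r3:4,r4:5
c3: issue SUB r0<-Add1 | r0:Add1,r1:4,r2:1,r3:4,r4:5
c4: issue SUB r0<-Add2 | r0:Add2,r1:4,r2:1,r3:4,r4:5
c5: CDB Mul1=12; issue ADD r0<-Add3 | r0:Add3,r1:4,r2:1,r3:4,r4:5
c6: CDB Add1=-3; issue SUB r0<-Add1 | r0:Add1,r1:4,r2:1,r3:4,r4:5
c7: CDB Add2=4; issue SUB r2<-Add2 | r0:Add1,r1:4,r2:Add2,r3:4,r4:5
c8: CDB Mul2=16; stall | r0:Add1,r1:4,r2:Add2,r3:4,r4:5
c9: CDB Add1=3; issue ADD r3<-Add1 | r0:3,r1:4,r2:Add2,r3:Add1,r4:5
c10: CDB Add2=-3; issue MUL r2<-Mul1 | r0:3,r1:4,r2:Mul1,r3:Add1,r4:5
c11: CDB Add3=5; issue SUB r4<-Add2 | r0:3,r1:4,r2:Mul1,r3:Add1,r4:Add2
c12: - | r0:3,r1:4,r2:Mul1,r3:Add1,r4:Add2
c13: CDB Add1=-6 | r0:3,r1:4,r2:Mul1,r3:-6,r4:Add2

STATUS = VALUE -6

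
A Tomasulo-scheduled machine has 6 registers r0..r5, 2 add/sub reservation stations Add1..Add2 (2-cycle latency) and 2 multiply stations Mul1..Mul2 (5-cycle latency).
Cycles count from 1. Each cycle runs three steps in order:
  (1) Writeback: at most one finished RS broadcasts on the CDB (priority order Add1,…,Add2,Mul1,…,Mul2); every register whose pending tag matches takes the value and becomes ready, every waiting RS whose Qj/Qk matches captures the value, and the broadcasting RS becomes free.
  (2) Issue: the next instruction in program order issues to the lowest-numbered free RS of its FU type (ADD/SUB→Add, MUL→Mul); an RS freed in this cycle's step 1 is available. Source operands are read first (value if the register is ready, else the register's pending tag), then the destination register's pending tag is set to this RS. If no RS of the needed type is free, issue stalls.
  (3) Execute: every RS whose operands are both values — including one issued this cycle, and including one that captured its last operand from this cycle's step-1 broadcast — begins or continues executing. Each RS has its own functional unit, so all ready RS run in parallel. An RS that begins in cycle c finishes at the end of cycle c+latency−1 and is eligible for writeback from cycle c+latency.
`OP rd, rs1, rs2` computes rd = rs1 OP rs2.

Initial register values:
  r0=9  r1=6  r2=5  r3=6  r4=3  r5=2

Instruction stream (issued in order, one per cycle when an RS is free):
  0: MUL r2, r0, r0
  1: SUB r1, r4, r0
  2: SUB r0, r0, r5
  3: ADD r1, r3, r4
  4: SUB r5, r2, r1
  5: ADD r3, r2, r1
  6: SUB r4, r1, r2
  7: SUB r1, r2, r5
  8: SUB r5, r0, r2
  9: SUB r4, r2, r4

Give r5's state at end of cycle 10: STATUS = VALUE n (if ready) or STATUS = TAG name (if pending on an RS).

STATUS = VALUE 72

c1: issue MUL r2<-Mul1 | r0:9,r1:6,r2:Mul1,r3:6,r4:3,r5:2
c2: issue SUB r1<-Add1 | r0:9,r1:Add1,r2:Mul1,r3:6,r4:3,r5:2
c3: issue SUB r0<-Add2 | r0:Add2,r1:Add1,r2:Mul1,r3:6,r4:3,r5:2
c4: CDB Add1=-6; issue ADD r1<-Add1 | r0:Add2,r1:Add1,r2:Mul1,r3:6,r4:3,r5:2
c5: CDB Add2=7; issue SUB r5<-Add2 | r0:7,r1:Add1,r2:Mul1,r3:6,r4:3,r5:Add2
c6: CDB Add1=9; issue ADD r3<-Add1 | r0:7,r1:9,r2:Mul1,r3:Add1,r4:3,r5:Add2
c7: CDB Mul1=81; stall | r0:7,r1:9,r2:81,r3:Add1,r4:3,r5:Add2
c8: stall | r0:7,r1:9,r2:81,r3:Add1,r4:3,r5:Add2
c9: CDB Add1=90; issue SUB r4<-Add1 | r0:7,r1:9,r2:81,r3:90,r4:Add1,r5:Add2
c10: CDB Add2=72; issue SUB r1<-Add2 | r0:7,r1:Add2,r2:81,r3:90,r4:Add1,r5:72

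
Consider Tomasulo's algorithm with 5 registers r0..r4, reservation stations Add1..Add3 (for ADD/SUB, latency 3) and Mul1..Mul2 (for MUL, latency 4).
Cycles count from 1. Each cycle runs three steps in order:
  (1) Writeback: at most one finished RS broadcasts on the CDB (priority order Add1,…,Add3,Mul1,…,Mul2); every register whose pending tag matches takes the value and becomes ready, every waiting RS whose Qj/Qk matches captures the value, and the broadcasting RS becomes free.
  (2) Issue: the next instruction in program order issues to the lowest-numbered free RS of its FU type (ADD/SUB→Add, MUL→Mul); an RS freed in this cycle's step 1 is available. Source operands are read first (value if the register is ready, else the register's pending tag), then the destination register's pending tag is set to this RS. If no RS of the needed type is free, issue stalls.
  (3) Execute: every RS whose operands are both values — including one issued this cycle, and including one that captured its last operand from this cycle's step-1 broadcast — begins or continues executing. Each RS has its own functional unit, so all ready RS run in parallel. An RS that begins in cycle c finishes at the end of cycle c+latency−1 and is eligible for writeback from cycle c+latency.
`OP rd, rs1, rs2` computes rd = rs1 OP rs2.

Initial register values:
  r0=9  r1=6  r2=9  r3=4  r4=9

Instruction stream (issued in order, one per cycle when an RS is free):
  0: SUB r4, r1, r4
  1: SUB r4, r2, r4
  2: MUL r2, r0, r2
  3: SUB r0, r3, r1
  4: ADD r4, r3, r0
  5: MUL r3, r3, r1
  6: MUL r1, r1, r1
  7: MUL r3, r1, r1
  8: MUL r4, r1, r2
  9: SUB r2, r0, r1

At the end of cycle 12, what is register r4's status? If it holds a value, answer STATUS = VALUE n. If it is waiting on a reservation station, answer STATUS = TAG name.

STATUS = VALUE 2

c1: issue SUB r4<-Add1 | r0:9,r1:6,r2:9,r3:4,r4:Add1
c2: issue SUB r4<-Add2 | r0:9,r1:6,r2:9,r3:4,r4:Add2
c3: issue MUL r2<-Mul1 | r0:9,r1:6,r2:Mul1,r3:4,r4:Add2
c4: CDB Add1=-3; issue SUB r0<-Add1 | r0:Add1,r1:6,r2:Mul1,r3:4,r4:Add2
c5: issue ADD r4<-Add3 | r0:Add1,r1:6,r2:Mul1,r3:4,r4:Add3
c6: issue MUL r3<-Mul2 | r0:Add1,r1:6,r2:Mul1,r3:Mul2,r4:Add3
c7: CDB Add1=-2; stall | r0:-2,r1:6,r2:Mul1,r3:Mul2,r4:Add3
c8: CDB Add2=12; stall | r0:-2,r1:6,r2:Mul1,r3:Mul2,r4:Add3
c9: CDB Mul1=81; issue MUL r1<-Mul1 | r0:-2,r1:Mul1,r2:81,r3:Mul2,r4:Add3
c10: CDB Add3=2; stall | r0:-2,r1:Mul1,r2:81,r3:Mul2,r4:2
c11: CDB Mul2=24; issue MUL r3<-Mul2 | r0:-2,r1:Mul1,r2:81,r3:Mul2,r4:2
c12: stall | r0:-2,r1:Mul1,r2:81,r3:Mul2,r4:2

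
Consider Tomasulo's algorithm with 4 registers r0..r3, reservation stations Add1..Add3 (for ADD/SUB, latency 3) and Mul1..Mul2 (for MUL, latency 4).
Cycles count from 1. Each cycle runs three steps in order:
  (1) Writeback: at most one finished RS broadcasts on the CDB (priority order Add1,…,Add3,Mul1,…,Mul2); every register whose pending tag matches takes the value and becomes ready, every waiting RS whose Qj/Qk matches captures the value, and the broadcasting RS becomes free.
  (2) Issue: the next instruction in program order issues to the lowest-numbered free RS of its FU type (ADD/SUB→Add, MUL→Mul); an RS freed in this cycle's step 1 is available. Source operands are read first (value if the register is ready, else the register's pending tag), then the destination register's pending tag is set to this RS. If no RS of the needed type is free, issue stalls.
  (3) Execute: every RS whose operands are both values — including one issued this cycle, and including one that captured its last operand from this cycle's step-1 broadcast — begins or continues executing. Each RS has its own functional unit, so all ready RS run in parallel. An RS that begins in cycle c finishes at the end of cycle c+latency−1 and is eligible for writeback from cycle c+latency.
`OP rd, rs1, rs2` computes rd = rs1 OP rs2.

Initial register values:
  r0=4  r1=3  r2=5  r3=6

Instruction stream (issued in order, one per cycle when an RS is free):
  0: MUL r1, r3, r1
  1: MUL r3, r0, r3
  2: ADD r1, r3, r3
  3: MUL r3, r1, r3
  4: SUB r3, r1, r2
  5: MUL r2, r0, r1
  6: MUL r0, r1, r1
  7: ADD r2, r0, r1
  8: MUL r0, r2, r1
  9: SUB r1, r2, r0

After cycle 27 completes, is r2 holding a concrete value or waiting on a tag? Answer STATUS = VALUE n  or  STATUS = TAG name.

STATUS = VALUE 2352

  c1: issue MUL r1<-Mul1  regs: r0:4,r1:Mul1,r2:5,r3:6
  c2: issue MUL r3<-Mul2  regs: r0:4,r1:Mul1,r2:5,r3:Mul2
  c3: issue ADD r1<-Add1  regs: r0:4,r1:Add1,r2:5,r3:Mul2
  c4: stall  regs: r0:4,r1:Add1,r2:5,r3:Mul2
  c5: CDB Mul1=18; issue MUL r3<-Mul1  regs: r0:4,r1:Add1,r2:5,r3:Mul1
  c6: CDB Mul2=24; issue SUB r3<-Add2  regs: r0:4,r1:Add1,r2:5,r3:Add2
  c7: issue MUL r2<-Mul2  regs: r0:4,r1:Add1,r2:Mul2,r3:Add2
  c8: stall  regs: r0:4,r1:Add1,r2:Mul2,r3:Add2
  c9: CDB Add1=48; stall  regs: r0:4,r1:48,r2:Mul2,r3:Add2
  c10: stall  regs: r0:4,r1:48,r2:Mul2,r3:Add2
  c11: stall  regs: r0:4,r1:48,r2:Mul2,r3:Add2
  c12: CDB Add2=43; stall  regs: r0:4,r1:48,r2:Mul2,r3:43
  c13: CDB Mul1=1152; issue MUL r0<-Mul1  regs: r0:Mul1,r1:48,r2:Mul2,r3:43
  c14: CDB Mul2=192; issue ADD r2<-Add1  regs: r0:Mul1,r1:48,r2:Add1,r3:43
  c15: issue MUL r0<-Mul2  regs: r0:Mul2,r1:48,r2:Add1,r3:43
  c16: issue SUB r1<-Add2  regs: r0:Mul2,r1:Add2,r2:Add1,r3:43
  c17: CDB Mul1=2304  regs: r0:Mul2,r1:Add2,r2:Add1,r3:43
  c18: -  regs: r0:Mul2,r1:Add2,r2:Add1,r3:43
  c19: -  regs: r0:Mul2,r1:Add2,r2:Add1,r3:43
  c20: CDB Add1=2352  regs: r0:Mul2,r1:Add2,r2:2352,r3:43
  c21: -  regs: r0:Mul2,r1:Add2,r2:2352,r3:43
  c22: -  regs: r0:Mul2,r1:Add2,r2:2352,r3:43
  c23: -  regs: r0:Mul2,r1:Add2,r2:2352,r3:43
  c24: CDB Mul2=112896  regs: r0:112896,r1:Add2,r2:2352,r3:43
  c25: -  regs: r0:112896,r1:Add2,r2:2352,r3:43
  c26: -  regs: r0:112896,r1:Add2,r2:2352,r3:43
  c27: CDB Add2=-110544  regs: r0:112896,r1:-110544,r2:2352,r3:43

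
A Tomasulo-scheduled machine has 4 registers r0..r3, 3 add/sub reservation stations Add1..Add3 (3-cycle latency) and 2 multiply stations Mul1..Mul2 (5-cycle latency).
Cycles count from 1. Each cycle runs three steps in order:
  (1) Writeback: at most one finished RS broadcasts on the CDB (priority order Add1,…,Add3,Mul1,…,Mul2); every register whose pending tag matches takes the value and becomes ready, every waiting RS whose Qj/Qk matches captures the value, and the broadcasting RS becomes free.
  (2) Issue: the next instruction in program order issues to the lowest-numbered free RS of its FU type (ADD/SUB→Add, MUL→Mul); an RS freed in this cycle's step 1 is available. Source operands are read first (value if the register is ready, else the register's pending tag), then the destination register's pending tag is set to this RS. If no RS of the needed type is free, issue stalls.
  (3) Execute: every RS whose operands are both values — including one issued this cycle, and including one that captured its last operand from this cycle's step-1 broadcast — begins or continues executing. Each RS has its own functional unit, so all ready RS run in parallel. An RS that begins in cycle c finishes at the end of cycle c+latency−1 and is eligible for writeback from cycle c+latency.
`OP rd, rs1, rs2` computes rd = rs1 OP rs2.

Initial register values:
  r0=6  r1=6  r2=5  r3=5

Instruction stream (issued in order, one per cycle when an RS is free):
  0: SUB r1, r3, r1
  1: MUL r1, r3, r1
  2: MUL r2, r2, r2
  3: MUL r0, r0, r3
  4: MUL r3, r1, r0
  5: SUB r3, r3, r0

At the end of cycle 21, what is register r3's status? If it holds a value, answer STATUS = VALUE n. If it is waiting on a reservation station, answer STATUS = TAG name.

cycle 1: issue SUB r1<-Add1 // r0:6,r1:Add1,r2:5,r3:5
cycle 2: issue MUL r1<-Mul1 // r0:6,r1:Mul1,r2:5,r3:5
cycle 3: issue MUL r2<-Mul2 // r0:6,r1:Mul1,r2:Mul2,r3:5
cycle 4: CDB Add1=-1; stall // r0:6,r1:Mul1,r2:Mul2,r3:5
cycle 5: stall // r0:6,r1:Mul1,r2:Mul2,r3:5
cycle 6: stall // r0:6,r1:Mul1,r2:Mul2,r3:5
cycle 7: stall // r0:6,r1:Mul1,r2:Mul2,r3:5
cycle 8: CDB Mul2=25; issue MUL r0<-Mul2 // r0:Mul2,r1:Mul1,r2:25,r3:5
cycle 9: CDB Mul1=-5; issue MUL r3<-Mul1 // r0:Mul2,r1:-5,r2:25,r3:Mul1
cycle 10: issue SUB r3<-Add1 // r0:Mul2,r1:-5,r2:25,r3:Add1
cycle 11: - // r0:Mul2,r1:-5,r2:25,r3:Add1
cycle 12: - // r0:Mul2,r1:-5,r2:25,r3:Add1
cycle 13: CDB Mul2=30 // r0:30,r1:-5,r2:25,r3:Add1
cycle 14: - // r0:30,r1:-5,r2:25,r3:Add1
cycle 15: - // r0:30,r1:-5,r2:25,r3:Add1
cycle 16: - // r0:30,r1:-5,r2:25,r3:Add1
cycle 17: - // r0:30,r1:-5,r2:25,r3:Add1
cycle 18: CDB Mul1=-150 // r0:30,r1:-5,r2:25,r3:Add1
cycle 19: - // r0:30,r1:-5,r2:25,r3:Add1
cycle 20: - // r0:30,r1:-5,r2:25,r3:Add1
cycle 21: CDB Add1=-180 // r0:30,r1:-5,r2:25,r3:-180

STATUS = VALUE -180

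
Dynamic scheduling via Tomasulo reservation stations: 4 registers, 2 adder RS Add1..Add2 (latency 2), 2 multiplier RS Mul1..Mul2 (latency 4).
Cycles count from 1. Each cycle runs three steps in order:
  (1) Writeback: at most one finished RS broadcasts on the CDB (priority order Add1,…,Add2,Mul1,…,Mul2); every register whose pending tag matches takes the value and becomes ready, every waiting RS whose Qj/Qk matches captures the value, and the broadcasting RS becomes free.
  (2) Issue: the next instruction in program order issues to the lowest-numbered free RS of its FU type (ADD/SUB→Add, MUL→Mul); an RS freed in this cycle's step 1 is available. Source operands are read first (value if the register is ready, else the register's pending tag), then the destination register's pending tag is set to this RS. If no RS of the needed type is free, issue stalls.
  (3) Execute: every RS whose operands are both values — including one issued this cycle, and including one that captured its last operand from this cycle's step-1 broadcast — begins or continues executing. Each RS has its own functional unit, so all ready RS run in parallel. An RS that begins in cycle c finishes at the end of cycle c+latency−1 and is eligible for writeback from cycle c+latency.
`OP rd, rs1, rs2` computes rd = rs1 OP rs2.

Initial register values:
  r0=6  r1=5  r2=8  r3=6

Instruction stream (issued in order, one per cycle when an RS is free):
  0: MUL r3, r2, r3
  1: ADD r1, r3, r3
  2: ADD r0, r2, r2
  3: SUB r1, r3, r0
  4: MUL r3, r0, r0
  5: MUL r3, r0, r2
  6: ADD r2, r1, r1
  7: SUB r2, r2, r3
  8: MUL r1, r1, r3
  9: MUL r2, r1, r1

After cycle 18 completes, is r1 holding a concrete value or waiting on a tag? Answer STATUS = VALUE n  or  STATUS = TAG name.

c1: issue MUL r3<-Mul1 | r0:6,r1:5,r2:8,r3:Mul1
c2: issue ADD r1<-Add1 | r0:6,r1:Add1,r2:8,r3:Mul1
c3: issue ADD r0<-Add2 | r0:Add2,r1:Add1,r2:8,r3:Mul1
c4: stall | r0:Add2,r1:Add1,r2:8,r3:Mul1
c5: CDB Add2=16; issue SUB r1<-Add2 | r0:16,r1:Add2,r2:8,r3:Mul1
c6: CDB Mul1=48; issue MUL r3<-Mul1 | r0:16,r1:Add2,r2:8,r3:Mul1
c7: issue MUL r3<-Mul2 | r0:16,r1:Add2,r2:8,r3:Mul2
c8: CDB Add1=96; issue ADD r2<-Add1 | r0:16,r1:Add2,r2:Add1,r3:Mul2
c9: CDB Add2=32; issue SUB r2<-Add2 | r0:16,r1:32,r2:Add2,r3:Mul2
c10: CDB Mul1=256; issue MUL r1<-Mul1 | r0:16,r1:Mul1,r2:Add2,r3:Mul2
c11: CDB Add1=64; stall | r0:16,r1:Mul1,r2:Add2,r3:Mul2
c12: CDB Mul2=128; issue MUL r2<-Mul2 | r0:16,r1:Mul1,r2:Mul2,r3:128
c13: - | r0:16,r1:Mul1,r2:Mul2,r3:128
c14: CDB Add2=-64 | r0:16,r1:Mul1,r2:Mul2,r3:128
c15: - | r0:16,r1:Mul1,r2:Mul2,r3:128
c16: CDB Mul1=4096 | r0:16,r1:4096,r2:Mul2,r3:128
c17: - | r0:16,r1:4096,r2:Mul2,r3:128
c18: - | r0:16,r1:4096,r2:Mul2,r3:128

STATUS = VALUE 4096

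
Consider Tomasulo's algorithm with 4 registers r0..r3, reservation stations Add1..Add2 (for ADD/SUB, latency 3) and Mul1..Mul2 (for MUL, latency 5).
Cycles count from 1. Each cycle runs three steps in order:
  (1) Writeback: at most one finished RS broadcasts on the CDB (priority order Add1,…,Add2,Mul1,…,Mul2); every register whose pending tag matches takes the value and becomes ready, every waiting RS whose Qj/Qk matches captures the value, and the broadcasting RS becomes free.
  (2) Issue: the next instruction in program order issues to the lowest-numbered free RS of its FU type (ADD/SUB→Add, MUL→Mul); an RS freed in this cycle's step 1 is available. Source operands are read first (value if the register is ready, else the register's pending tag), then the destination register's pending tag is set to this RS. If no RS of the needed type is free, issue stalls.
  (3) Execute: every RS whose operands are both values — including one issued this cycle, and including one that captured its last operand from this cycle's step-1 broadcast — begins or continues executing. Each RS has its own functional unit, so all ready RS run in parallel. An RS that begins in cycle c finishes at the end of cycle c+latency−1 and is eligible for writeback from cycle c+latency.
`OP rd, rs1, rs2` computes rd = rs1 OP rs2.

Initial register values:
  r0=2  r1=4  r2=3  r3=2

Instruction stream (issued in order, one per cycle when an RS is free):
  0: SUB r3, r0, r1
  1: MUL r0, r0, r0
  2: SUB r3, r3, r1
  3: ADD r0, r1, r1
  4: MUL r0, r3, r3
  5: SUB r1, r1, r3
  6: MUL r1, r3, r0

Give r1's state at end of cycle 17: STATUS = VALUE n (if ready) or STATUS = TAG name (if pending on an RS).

STATUS = TAG Mul1

cycle 1: issue SUB r3<-Add1 // r0:2,r1:4,r2:3,r3:Add1
cycle 2: issue MUL r0<-Mul1 // r0:Mul1,r1:4,r2:3,r3:Add1
cycle 3: issue SUB r3<-Add2 // r0:Mul1,r1:4,r2:3,r3:Add2
cycle 4: CDB Add1=-2; issue ADD r0<-Add1 // r0:Add1,r1:4,r2:3,r3:Add2
cycle 5: issue MUL r0<-Mul2 // r0:Mul2,r1:4,r2:3,r3:Add2
cycle 6: stall // r0:Mul2,r1:4,r2:3,r3:Add2
cycle 7: CDB Add1=8; issue SUB r1<-Add1 // r0:Mul2,r1:Add1,r2:3,r3:Add2
cycle 8: CDB Add2=-6; stall // r0:Mul2,r1:Add1,r2:3,r3:-6
cycle 9: CDB Mul1=4; issue MUL r1<-Mul1 // r0:Mul2,r1:Mul1,r2:3,r3:-6
cycle 10: - // r0:Mul2,r1:Mul1,r2:3,r3:-6
cycle 11: CDB Add1=10 // r0:Mul2,r1:Mul1,r2:3,r3:-6
cycle 12: - // r0:Mul2,r1:Mul1,r2:3,r3:-6
cycle 13: CDB Mul2=36 // r0:36,r1:Mul1,r2:3,r3:-6
cycle 14: - // r0:36,r1:Mul1,r2:3,r3:-6
cycle 15: - // r0:36,r1:Mul1,r2:3,r3:-6
cycle 16: - // r0:36,r1:Mul1,r2:3,r3:-6
cycle 17: - // r0:36,r1:Mul1,r2:3,r3:-6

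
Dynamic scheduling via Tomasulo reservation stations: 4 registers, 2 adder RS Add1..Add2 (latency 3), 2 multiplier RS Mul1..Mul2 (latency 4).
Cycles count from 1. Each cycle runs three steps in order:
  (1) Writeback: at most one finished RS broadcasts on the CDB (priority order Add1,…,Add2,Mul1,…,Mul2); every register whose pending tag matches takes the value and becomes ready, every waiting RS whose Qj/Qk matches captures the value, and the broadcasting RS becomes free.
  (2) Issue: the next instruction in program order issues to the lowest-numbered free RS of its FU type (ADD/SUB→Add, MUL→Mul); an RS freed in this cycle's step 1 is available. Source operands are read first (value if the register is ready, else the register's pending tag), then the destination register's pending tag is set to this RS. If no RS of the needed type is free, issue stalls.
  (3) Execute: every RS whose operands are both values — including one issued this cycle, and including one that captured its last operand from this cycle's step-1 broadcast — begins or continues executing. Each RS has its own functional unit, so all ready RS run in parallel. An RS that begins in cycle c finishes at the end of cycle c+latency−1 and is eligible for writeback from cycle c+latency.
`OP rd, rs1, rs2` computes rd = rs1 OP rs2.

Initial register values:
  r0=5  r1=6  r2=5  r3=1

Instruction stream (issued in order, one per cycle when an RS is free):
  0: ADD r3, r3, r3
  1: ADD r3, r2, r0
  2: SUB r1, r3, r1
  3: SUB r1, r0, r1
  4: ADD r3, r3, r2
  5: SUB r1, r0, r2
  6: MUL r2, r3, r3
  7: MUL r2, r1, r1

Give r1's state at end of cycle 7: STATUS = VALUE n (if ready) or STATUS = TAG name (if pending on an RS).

  c1: issue ADD r3<-Add1  regs: r0:5,r1:6,r2:5,r3:Add1
  c2: issue ADD r3<-Add2  regs: r0:5,r1:6,r2:5,r3:Add2
  c3: stall  regs: r0:5,r1:6,r2:5,r3:Add2
  c4: CDB Add1=2; issue SUB r1<-Add1  regs: r0:5,r1:Add1,r2:5,r3:Add2
  c5: CDB Add2=10; issue SUB r1<-Add2  regs: r0:5,r1:Add2,r2:5,r3:10
  c6: stall  regs: r0:5,r1:Add2,r2:5,r3:10
  c7: stall  regs: r0:5,r1:Add2,r2:5,r3:10

STATUS = TAG Add2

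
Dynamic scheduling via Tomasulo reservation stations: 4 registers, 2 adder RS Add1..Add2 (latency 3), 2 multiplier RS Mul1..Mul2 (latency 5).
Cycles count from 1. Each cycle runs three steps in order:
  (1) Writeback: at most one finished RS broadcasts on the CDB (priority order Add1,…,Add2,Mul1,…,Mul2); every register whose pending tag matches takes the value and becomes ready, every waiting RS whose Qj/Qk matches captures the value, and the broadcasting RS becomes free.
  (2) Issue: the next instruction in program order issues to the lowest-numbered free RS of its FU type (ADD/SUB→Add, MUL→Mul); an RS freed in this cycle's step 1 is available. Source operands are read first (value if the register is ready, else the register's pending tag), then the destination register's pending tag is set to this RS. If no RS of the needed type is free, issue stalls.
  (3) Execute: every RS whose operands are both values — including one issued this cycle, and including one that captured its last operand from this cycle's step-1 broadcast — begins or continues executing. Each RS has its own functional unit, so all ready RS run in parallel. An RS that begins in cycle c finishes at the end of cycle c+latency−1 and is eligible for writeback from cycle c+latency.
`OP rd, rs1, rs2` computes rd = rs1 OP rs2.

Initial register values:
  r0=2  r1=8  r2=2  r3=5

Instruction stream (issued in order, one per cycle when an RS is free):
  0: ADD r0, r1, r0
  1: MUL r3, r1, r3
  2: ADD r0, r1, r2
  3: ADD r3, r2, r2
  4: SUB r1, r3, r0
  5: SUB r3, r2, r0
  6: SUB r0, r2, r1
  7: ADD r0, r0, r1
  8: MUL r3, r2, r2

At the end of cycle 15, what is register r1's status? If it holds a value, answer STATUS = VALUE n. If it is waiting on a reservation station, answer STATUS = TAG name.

c1: issue ADD r0<-Add1 | r0:Add1,r1:8,r2:2,r3:5
c2: issue MUL r3<-Mul1 | r0:Add1,r1:8,r2:2,r3:Mul1
c3: issue ADD r0<-Add2 | r0:Add2,r1:8,r2:2,r3:Mul1
c4: CDB Add1=10; issue ADD r3<-Add1 | r0:Add2,r1:8,r2:2,r3:Add1
c5: stall | r0:Add2,r1:8,r2:2,r3:Add1
c6: CDB Add2=10; issue SUB r1<-Add2 | r0:10,r1:Add2,r2:2,r3:Add1
c7: CDB Add1=4; issue SUB r3<-Add1 | r0:10,r1:Add2,r2:2,r3:Add1
c8: CDB Mul1=40; stall | r0:10,r1:Add2,r2:2,r3:Add1
c9: stall | r0:10,r1:Add2,r2:2,r3:Add1
c10: CDB Add1=-8; issue SUB r0<-Add1 | r0:Add1,r1:Add2,r2:2,r3:-8
c11: CDB Add2=-6; issue ADD r0<-Add2 | r0:Add2,r1:-6,r2:2,r3:-8
c12: issue MUL r3<-Mul1 | r0:Add2,r1:-6,r2:2,r3:Mul1
c13: - | r0:Add2,r1:-6,r2:2,r3:Mul1
c14: CDB Add1=8 | r0:Add2,r1:-6,r2:2,r3:Mul1
c15: - | r0:Add2,r1:-6,r2:2,r3:Mul1

STATUS = VALUE -6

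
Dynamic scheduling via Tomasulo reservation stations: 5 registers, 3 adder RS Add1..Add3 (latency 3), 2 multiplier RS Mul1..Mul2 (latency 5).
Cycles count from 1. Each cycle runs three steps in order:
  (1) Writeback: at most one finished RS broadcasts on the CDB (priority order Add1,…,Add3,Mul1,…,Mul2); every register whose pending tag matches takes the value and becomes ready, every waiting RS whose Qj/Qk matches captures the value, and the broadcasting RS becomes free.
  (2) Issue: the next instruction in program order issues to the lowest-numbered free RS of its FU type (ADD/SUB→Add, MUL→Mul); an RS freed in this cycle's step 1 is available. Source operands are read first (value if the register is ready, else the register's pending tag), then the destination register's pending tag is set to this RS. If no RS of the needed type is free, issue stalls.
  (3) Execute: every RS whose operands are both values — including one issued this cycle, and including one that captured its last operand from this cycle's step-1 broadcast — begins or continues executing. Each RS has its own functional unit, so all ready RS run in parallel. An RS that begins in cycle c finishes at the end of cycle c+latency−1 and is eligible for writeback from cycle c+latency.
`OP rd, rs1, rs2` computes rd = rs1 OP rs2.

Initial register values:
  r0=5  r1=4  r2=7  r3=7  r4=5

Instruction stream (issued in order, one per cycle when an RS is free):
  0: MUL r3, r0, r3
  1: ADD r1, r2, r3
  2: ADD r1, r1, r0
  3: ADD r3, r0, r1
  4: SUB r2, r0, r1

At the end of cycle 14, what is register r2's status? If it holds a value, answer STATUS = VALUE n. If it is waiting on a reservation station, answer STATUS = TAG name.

c1: issue MUL r3<-Mul1 | r0:5,r1:4,r2:7,r3:Mul1,r4:5
c2: issue ADD r1<-Add1 | r0:5,r1:Add1,r2:7,r3:Mul1,r4:5
c3: issue ADD r1<-Add2 | r0:5,r1:Add2,r2:7,r3:Mul1,r4:5
c4: issue ADD r3<-Add3 | r0:5,r1:Add2,r2:7,r3:Add3,r4:5
c5: stall | r0:5,r1:Add2,r2:7,r3:Add3,r4:5
c6: CDB Mul1=35; stall | r0:5,r1:Add2,r2:7,r3:Add3,r4:5
c7: stall | r0:5,r1:Add2,r2:7,r3:Add3,r4:5
c8: stall | r0:5,r1:Add2,r2:7,r3:Add3,r4:5
c9: CDB Add1=42; issue SUB r2<-Add1 | r0:5,r1:Add2,r2:Add1,r3:Add3,r4:5
c10: - | r0:5,r1:Add2,r2:Add1,r3:Add3,r4:5
c11: - | r0:5,r1:Add2,r2:Add1,r3:Add3,r4:5
c12: CDB Add2=47 | r0:5,r1:47,r2:Add1,r3:Add3,r4:5
c13: - | r0:5,r1:47,r2:Add1,r3:Add3,r4:5
c14: - | r0:5,r1:47,r2:Add1,r3:Add3,r4:5

STATUS = TAG Add1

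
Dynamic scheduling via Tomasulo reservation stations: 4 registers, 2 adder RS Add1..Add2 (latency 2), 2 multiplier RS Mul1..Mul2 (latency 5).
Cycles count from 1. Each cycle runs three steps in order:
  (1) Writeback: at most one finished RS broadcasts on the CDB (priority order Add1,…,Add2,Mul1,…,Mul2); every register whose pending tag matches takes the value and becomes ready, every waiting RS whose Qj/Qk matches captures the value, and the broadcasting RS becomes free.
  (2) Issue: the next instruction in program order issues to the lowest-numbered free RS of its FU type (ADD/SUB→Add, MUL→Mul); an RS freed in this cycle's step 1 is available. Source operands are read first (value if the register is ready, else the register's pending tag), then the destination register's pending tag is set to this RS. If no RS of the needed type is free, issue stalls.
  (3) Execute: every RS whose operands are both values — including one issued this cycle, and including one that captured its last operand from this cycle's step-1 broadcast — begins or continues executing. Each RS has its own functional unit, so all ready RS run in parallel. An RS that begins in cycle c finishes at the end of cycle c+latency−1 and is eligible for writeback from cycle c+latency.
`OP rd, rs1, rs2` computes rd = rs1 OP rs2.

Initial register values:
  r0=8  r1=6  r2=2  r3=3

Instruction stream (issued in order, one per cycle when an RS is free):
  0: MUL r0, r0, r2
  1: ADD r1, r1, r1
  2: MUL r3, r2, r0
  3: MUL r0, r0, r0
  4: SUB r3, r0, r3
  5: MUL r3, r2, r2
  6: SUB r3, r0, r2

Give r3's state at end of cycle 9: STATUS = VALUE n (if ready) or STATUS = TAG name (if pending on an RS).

c1: issue MUL r0<-Mul1 | r0:Mul1,r1:6,r2:2,r3:3
c2: issue ADD r1<-Add1 | r0:Mul1,r1:Add1,r2:2,r3:3
c3: issue MUL r3<-Mul2 | r0:Mul1,r1:Add1,r2:2,r3:Mul2
c4: CDB Add1=12; stall | r0:Mul1,r1:12,r2:2,r3:Mul2
c5: stall | r0:Mul1,r1:12,r2:2,r3:Mul2
c6: CDB Mul1=16; issue MUL r0<-Mul1 | r0:Mul1,r1:12,r2:2,r3:Mul2
c7: issue SUB r3<-Add1 | r0:Mul1,r1:12,r2:2,r3:Add1
c8: stall | r0:Mul1,r1:12,r2:2,r3:Add1
c9: stall | r0:Mul1,r1:12,r2:2,r3:Add1

STATUS = TAG Add1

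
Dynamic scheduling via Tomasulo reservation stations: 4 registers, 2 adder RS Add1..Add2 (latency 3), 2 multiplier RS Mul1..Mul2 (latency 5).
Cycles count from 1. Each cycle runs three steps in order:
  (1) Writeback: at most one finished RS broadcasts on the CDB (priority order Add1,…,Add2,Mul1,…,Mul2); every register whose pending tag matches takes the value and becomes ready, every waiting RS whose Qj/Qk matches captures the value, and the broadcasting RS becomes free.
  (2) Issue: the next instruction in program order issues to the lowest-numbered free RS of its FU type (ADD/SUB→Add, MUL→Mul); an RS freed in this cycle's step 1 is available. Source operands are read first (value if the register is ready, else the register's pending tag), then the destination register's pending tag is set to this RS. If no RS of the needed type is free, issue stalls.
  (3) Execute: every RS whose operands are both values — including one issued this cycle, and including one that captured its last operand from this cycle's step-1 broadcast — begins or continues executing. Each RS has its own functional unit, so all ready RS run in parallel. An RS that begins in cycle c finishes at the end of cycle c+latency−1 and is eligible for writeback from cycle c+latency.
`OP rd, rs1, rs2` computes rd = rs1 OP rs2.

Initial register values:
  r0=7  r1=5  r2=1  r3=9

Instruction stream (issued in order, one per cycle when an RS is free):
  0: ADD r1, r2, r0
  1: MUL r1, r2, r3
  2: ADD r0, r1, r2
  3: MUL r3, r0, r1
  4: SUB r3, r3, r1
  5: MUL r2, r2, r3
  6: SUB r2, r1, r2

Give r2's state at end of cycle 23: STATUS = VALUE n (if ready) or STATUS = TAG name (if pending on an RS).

  c1: issue ADD r1<-Add1  regs: r0:7,r1:Add1,r2:1,r3:9
  c2: issue MUL r1<-Mul1  regs: r0:7,r1:Mul1,r2:1,r3:9
  c3: issue ADD r0<-Add2  regs: r0:Add2,r1:Mul1,r2:1,r3:9
  c4: CDB Add1=8; issue MUL r3<-Mul2  regs: r0:Add2,r1:Mul1,r2:1,r3:Mul2
  c5: issue SUB r3<-Add1  regs: r0:Add2,r1:Mul1,r2:1,r3:Add1
  c6: stall  regs: r0:Add2,r1:Mul1,r2:1,r3:Add1
  c7: CDB Mul1=9; issue MUL r2<-Mul1  regs: r0:Add2,r1:9,r2:Mul1,r3:Add1
  c8: stall  regs: r0:Add2,r1:9,r2:Mul1,r3:Add1
  c9: stall  regs: r0:Add2,r1:9,r2:Mul1,r3:Add1
  c10: CDB Add2=10; issue SUB r2<-Add2  regs: r0:10,r1:9,r2:Add2,r3:Add1
  c11: -  regs: r0:10,r1:9,r2:Add2,r3:Add1
  c12: -  regs: r0:10,r1:9,r2:Add2,r3:Add1
  c13: -  regs: r0:10,r1:9,r2:Add2,r3:Add1
  c14: -  regs: r0:10,r1:9,r2:Add2,r3:Add1
  c15: CDB Mul2=90  regs: r0:10,r1:9,r2:Add2,r3:Add1
  c16: -  regs: r0:10,r1:9,r2:Add2,r3:Add1
  c17: -  regs: r0:10,r1:9,r2:Add2,r3:Add1
  c18: CDB Add1=81  regs: r0:10,r1:9,r2:Add2,r3:81
  c19: -  regs: r0:10,r1:9,r2:Add2,r3:81
  c20: -  regs: r0:10,r1:9,r2:Add2,r3:81
  c21: -  regs: r0:10,r1:9,r2:Add2,r3:81
  c22: -  regs: r0:10,r1:9,r2:Add2,r3:81
  c23: CDB Mul1=81  regs: r0:10,r1:9,r2:Add2,r3:81

STATUS = TAG Add2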